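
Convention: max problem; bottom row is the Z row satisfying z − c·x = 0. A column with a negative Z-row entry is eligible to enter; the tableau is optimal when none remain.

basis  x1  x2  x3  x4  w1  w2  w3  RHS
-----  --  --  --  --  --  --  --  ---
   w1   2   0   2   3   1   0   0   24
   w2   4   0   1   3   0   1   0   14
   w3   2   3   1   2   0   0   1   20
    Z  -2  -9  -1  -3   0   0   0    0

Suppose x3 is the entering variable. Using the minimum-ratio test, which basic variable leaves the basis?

Column x3 entries and ratios — w1: 24/2 = 12; w2: 14/1 = 14; w3: 20/1 = 20.
Smallest ratio is 12 in the row of w1, so w1 leaves.

w1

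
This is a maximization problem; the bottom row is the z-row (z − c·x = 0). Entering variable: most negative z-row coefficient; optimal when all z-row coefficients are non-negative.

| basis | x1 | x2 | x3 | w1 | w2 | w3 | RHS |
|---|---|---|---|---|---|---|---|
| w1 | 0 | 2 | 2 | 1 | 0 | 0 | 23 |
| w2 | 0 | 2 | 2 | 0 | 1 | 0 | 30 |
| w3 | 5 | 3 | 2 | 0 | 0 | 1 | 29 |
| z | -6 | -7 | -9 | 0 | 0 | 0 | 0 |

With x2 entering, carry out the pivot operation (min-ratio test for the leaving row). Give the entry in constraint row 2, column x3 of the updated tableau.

Ratio test on column x2 — row 1: 23/2 = 23/2; row 2: 30/2 = 15; row 3: 29/3 = 29/3. Minimum is 29/3 at row 3 (w3 leaves); pivot element 3.
Divide row 3 by 3; eliminate column x2 from the other rows.
Row 2 update in column x3: 2 − 2·(2/3) = 2/3.

2/3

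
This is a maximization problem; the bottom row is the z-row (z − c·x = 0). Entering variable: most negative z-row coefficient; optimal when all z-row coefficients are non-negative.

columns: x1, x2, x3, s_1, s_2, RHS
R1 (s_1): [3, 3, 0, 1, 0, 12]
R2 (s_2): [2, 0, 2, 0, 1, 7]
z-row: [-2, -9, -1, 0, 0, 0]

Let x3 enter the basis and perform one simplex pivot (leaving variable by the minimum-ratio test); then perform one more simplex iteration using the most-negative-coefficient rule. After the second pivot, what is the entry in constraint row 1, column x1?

1

Ratio test on column x3 — row 1: entry 0 ≤ 0; row 2: 7/2 = 7/2. Minimum is 7/2 at row 2 (s_2 leaves); pivot element 2.
Divide row 2 by 2; eliminate column x3 from the other rows.
Second iteration: most negative z-row entry is -9 in column x2, so x2 enters.
Ratio test on column x2 — row 1: 12/3 = 4; row 2: entry 0 ≤ 0. Minimum is 4 at row 1 (s_1 leaves); pivot element 3.
Divide row 1 by 3; eliminate column x2 from the other rows.
After both pivots, the entry at constraint row 1, column x1 is 1.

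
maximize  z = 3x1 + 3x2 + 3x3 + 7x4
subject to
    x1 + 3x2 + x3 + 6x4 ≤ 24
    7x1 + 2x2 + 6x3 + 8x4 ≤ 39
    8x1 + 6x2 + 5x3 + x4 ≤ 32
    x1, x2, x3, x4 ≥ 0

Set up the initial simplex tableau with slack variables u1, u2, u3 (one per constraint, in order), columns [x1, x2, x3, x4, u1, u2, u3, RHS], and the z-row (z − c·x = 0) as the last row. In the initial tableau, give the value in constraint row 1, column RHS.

24

The RHS of constraint 1 is b_1 = 24.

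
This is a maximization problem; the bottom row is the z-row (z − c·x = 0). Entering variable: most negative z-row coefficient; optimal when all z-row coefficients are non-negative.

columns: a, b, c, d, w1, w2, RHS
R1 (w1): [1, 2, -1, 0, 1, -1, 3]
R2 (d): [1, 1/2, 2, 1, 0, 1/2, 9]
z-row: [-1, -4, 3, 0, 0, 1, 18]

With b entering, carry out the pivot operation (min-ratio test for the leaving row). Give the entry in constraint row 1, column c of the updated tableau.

-1/2

Ratio test on column b — row 1: 3/2 = 3/2; row 2: 9/(1/2) = 18. Minimum is 3/2 at row 1 (w1 leaves); pivot element 2.
Divide row 1 by 2; eliminate column b from the other rows.
In the new row 1, the c entry is the old entry divided by the pivot: (-1)/2 = -1/2.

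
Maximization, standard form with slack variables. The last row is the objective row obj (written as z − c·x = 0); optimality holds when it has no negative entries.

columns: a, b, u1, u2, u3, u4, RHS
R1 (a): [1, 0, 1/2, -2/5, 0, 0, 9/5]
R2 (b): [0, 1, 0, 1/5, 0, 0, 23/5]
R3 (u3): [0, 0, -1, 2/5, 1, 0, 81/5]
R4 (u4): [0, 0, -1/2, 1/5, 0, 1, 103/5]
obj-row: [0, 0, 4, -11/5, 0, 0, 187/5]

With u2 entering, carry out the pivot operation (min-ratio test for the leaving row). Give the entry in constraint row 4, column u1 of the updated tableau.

-1/2

Ratio test on column u2 — row 1: entry -2/5 ≤ 0; row 2: (23/5)/(1/5) = 23; row 3: (81/5)/(2/5) = 81/2; row 4: (103/5)/(1/5) = 103. Minimum is 23 at row 2 (b leaves); pivot element 1/5.
Divide row 2 by 1/5; eliminate column u2 from the other rows.
Row 4 update in column u1: -1/2 − (1/5)·0 = -1/2.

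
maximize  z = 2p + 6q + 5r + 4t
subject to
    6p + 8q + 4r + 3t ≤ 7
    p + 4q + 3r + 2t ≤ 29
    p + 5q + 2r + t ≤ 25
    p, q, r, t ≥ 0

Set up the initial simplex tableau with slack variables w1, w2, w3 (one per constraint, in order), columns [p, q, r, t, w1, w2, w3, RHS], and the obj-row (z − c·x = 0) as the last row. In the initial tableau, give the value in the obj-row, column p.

The obj-row carries the negated objective coefficients: the p entry is -2.

-2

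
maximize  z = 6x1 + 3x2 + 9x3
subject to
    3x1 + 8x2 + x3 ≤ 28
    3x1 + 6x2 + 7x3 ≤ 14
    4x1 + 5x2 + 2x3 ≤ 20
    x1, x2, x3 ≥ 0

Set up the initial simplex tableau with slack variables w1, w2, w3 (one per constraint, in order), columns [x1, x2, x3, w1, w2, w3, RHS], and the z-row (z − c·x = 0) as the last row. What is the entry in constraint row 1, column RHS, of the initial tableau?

28

The RHS of constraint 1 is b_1 = 28.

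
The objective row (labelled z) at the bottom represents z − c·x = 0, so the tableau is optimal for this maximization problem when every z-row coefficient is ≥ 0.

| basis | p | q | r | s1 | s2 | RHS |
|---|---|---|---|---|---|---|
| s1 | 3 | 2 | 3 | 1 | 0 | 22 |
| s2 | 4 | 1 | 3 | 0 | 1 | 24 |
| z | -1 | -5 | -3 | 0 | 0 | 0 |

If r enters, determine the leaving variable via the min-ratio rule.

Column r entries and ratios — s1: 22/3 = 22/3; s2: 24/3 = 8.
Smallest ratio is 22/3 in the row of s1, so s1 leaves.

s1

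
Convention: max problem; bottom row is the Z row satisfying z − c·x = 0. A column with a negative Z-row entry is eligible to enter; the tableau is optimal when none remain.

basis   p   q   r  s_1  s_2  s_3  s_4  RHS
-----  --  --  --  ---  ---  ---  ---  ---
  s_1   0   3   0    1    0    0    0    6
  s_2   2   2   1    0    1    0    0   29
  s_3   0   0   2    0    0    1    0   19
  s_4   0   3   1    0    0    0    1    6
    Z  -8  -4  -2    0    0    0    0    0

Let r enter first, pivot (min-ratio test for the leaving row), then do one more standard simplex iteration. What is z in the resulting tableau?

Ratio test on column r — row 1: entry 0 ≤ 0; row 2: 29/1 = 29; row 3: 19/2 = 19/2; row 4: 6/1 = 6. Minimum is 6 at row 4 (s_4 leaves); pivot element 1.
Pivot on row 4; the Z-row RHS becomes 0 − (-2)·6 = 12.
Next entering variable (most negative Z-row entry -8): p.
Ratio test on column p — row 1: entry 0 ≤ 0; row 2: 23/2 = 23/2; row 3: entry 0 ≤ 0; row 4: entry 0 ≤ 0. Minimum is 23/2 at row 2 (s_2 leaves); pivot element 2.
After the second pivot the Z-row RHS is 12 − (-8)·(23/2) = 104.

104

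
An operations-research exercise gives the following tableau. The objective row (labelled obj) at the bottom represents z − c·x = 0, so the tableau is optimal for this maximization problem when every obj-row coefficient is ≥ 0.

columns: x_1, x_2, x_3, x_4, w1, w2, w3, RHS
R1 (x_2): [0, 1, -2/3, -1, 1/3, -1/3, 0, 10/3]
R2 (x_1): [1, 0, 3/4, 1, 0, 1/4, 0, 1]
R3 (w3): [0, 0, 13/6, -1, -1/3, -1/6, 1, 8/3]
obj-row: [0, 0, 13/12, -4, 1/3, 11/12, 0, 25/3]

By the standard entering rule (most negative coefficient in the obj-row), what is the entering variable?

x_4

Negative obj-row entries: x_4: -4.
The most negative is -4 in column x_4, so x_4 enters.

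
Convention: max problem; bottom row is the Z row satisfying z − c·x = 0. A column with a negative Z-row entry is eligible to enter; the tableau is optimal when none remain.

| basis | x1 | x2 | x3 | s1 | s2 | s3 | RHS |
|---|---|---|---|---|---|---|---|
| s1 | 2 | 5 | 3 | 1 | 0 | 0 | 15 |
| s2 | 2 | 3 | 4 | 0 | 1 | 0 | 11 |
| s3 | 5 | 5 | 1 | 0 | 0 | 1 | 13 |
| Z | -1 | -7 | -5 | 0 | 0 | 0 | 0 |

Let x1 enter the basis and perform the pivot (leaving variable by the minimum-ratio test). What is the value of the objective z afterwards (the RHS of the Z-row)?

Ratio test on column x1 — row 1: 15/2 = 15/2; row 2: 11/2 = 11/2; row 3: 13/5 = 13/5. Minimum is 13/5 at row 3 (s3 leaves); pivot element 5.
Pivot on row 3; the Z-row RHS becomes 0 − (-1)·(13/5) = 13/5.

13/5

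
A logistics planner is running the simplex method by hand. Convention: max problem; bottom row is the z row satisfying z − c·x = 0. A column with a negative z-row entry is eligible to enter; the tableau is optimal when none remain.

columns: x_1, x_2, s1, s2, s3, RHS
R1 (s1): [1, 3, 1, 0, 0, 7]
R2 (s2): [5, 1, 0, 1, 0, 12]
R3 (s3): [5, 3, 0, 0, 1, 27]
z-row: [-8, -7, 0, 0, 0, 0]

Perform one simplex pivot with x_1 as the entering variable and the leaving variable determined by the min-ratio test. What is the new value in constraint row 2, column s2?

Ratio test on column x_1 — row 1: 7/1 = 7; row 2: 12/5 = 12/5; row 3: 27/5 = 27/5. Minimum is 12/5 at row 2 (s2 leaves); pivot element 5.
Divide row 2 by 5; eliminate column x_1 from the other rows.
In the new row 2, the s2 entry is the old entry divided by the pivot: 1/5 = 1/5.

1/5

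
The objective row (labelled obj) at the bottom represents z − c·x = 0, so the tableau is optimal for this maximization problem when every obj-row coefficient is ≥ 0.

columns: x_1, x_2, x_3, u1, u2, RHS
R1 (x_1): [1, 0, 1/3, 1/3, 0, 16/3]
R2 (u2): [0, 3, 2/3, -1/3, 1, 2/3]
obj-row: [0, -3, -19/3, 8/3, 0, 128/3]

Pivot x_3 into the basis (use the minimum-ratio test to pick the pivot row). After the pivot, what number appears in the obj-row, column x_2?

Ratio test on column x_3 — row 1: (16/3)/(1/3) = 16; row 2: (2/3)/(2/3) = 1. Minimum is 1 at row 2 (u2 leaves); pivot element 2/3.
Divide row 2 by 2/3; eliminate column x_3 from the other rows.
obj-row update in column x_2: -3 − (-19/3)·(9/2) = 51/2.

51/2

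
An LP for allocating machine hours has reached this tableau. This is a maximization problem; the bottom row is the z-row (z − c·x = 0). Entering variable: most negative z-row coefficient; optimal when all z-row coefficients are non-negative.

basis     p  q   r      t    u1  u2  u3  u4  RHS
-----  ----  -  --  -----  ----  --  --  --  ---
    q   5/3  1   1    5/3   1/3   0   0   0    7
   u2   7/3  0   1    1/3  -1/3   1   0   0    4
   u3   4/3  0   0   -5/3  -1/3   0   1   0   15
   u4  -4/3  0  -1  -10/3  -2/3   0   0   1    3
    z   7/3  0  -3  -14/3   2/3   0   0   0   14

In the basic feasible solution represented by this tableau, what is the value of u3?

u3 is basic (row 3); its value is the RHS of that row, 15.

15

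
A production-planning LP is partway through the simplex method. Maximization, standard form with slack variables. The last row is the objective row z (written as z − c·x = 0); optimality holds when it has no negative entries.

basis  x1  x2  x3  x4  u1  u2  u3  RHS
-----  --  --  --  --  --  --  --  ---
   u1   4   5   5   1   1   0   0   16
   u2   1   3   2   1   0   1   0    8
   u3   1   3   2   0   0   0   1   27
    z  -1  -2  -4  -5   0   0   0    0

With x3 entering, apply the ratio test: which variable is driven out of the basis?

Column x3 entries and ratios — u1: 16/5 = 16/5; u2: 8/2 = 4; u3: 27/2 = 27/2.
Smallest ratio is 16/5 in the row of u1, so u1 leaves.

u1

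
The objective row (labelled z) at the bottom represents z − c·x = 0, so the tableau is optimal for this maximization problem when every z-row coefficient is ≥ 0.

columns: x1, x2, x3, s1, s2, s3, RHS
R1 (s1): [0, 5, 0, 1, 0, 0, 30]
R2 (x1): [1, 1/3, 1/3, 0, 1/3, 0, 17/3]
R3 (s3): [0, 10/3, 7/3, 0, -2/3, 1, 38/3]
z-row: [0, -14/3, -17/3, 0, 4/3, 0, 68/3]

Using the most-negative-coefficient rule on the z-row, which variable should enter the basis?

x3

Negative z-row entries: x2: -14/3, x3: -17/3.
The most negative is -17/3 in column x3, so x3 enters.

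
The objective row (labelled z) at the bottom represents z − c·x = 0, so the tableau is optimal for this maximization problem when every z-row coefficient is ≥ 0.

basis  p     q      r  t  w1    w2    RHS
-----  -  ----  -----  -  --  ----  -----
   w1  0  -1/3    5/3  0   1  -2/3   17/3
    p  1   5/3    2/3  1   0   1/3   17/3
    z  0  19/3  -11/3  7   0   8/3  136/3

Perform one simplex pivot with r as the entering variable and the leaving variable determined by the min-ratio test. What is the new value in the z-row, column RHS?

289/5

Ratio test on column r — row 1: (17/3)/(5/3) = 17/5; row 2: (17/3)/(2/3) = 17/2. Minimum is 17/5 at row 1 (w1 leaves); pivot element 5/3.
Divide row 1 by 5/3; eliminate column r from the other rows.
z-row update in column RHS: 136/3 − (-11/3)·(17/5) = 289/5.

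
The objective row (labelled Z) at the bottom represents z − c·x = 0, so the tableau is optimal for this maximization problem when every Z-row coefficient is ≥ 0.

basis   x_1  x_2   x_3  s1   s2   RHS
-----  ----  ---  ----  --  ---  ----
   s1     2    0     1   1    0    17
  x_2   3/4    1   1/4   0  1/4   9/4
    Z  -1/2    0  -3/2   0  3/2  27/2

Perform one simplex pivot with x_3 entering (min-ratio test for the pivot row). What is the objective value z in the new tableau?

Ratio test on column x_3 — row 1: 17/1 = 17; row 2: (9/4)/(1/4) = 9. Minimum is 9 at row 2 (x_2 leaves); pivot element 1/4.
Pivot on row 2; the Z-row RHS becomes 27/2 − (-3/2)·9 = 27.

27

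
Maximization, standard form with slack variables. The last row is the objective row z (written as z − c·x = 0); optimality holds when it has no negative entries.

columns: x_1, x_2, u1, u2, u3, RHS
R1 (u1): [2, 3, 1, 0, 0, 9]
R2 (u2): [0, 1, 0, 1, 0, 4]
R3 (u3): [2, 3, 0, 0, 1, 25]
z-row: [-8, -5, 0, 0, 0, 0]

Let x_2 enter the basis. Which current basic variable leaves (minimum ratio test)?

u1

Column x_2 entries and ratios — u1: 9/3 = 3; u2: 4/1 = 4; u3: 25/3 = 25/3.
Smallest ratio is 3 in the row of u1, so u1 leaves.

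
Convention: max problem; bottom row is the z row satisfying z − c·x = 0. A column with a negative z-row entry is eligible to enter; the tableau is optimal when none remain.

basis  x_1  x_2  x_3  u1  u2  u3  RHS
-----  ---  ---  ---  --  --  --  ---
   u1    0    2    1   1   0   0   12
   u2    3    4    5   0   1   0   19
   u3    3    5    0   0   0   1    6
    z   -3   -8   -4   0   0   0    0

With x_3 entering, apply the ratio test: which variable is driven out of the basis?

u2

Column x_3 entries and ratios — u1: 12/1 = 12; u2: 19/5 = 19/5; u3: 0 ≤ 0, skip.
Smallest ratio is 19/5 in the row of u2, so u2 leaves.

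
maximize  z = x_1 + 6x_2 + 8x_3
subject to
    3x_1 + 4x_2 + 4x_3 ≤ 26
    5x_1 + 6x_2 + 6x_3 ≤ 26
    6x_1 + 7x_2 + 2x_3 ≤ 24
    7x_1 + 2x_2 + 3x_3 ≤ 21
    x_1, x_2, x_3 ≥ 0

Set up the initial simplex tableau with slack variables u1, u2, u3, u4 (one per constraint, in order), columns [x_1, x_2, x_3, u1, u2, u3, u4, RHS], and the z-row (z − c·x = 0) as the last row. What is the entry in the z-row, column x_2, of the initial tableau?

The z-row carries the negated objective coefficients: the x_2 entry is -6.

-6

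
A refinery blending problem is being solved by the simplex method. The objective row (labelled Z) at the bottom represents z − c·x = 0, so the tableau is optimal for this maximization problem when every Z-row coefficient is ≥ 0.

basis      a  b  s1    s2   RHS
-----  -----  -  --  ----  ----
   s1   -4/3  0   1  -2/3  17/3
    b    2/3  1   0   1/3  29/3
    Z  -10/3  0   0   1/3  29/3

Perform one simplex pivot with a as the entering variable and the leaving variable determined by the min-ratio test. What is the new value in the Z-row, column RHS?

58

Ratio test on column a — row 1: entry -4/3 ≤ 0; row 2: (29/3)/(2/3) = 29/2. Minimum is 29/2 at row 2 (b leaves); pivot element 2/3.
Divide row 2 by 2/3; eliminate column a from the other rows.
Z-row update in column RHS: 29/3 − (-10/3)·(29/2) = 58.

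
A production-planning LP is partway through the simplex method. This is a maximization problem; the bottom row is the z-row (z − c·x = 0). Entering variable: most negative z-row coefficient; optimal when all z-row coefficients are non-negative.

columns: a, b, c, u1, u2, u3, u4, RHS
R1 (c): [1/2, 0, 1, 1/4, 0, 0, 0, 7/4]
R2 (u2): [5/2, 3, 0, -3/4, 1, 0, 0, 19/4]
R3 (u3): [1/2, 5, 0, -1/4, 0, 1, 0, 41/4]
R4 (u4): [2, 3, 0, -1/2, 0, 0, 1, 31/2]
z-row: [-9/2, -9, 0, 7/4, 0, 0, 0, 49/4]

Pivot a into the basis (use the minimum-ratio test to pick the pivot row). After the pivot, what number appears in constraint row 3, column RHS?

93/10

Ratio test on column a — row 1: (7/4)/(1/2) = 7/2; row 2: (19/4)/(5/2) = 19/10; row 3: (41/4)/(1/2) = 41/2; row 4: (31/2)/2 = 31/4. Minimum is 19/10 at row 2 (u2 leaves); pivot element 5/2.
Divide row 2 by 5/2; eliminate column a from the other rows.
Row 3 update in column RHS: 41/4 − (1/2)·(19/10) = 93/10.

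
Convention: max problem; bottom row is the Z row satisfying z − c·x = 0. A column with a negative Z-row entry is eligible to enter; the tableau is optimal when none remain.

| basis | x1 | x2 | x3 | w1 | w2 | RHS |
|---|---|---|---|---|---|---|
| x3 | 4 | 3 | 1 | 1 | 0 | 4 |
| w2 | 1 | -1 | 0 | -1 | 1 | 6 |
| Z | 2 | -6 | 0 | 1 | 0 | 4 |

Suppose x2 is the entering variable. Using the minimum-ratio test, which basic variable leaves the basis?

Column x2 entries and ratios — x3: 4/3 = 4/3; w2: -1 ≤ 0, skip.
Smallest ratio is 4/3 in the row of x3, so x3 leaves.

x3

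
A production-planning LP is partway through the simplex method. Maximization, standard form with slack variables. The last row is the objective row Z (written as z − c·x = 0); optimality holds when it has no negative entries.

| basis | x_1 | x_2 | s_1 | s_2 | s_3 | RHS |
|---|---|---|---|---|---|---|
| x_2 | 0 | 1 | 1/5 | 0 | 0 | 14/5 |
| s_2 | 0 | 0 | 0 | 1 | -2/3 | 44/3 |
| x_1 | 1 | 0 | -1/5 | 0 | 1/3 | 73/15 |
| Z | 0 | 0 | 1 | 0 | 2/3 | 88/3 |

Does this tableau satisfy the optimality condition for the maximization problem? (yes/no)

yes

Every Z-row coefficient is ≥ 0, so the tableau is optimal.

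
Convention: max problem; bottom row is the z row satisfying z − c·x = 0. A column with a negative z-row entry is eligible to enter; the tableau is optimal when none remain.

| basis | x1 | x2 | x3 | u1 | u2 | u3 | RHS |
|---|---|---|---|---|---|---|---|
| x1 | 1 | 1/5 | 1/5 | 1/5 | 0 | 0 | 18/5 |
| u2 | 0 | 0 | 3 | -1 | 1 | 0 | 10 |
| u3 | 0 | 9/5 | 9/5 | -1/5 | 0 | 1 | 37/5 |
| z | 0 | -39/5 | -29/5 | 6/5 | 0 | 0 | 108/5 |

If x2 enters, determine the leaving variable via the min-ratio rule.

Column x2 entries and ratios — x1: (18/5)/(1/5) = 18; u2: 0 ≤ 0, skip; u3: (37/5)/(9/5) = 37/9.
Smallest ratio is 37/9 in the row of u3, so u3 leaves.

u3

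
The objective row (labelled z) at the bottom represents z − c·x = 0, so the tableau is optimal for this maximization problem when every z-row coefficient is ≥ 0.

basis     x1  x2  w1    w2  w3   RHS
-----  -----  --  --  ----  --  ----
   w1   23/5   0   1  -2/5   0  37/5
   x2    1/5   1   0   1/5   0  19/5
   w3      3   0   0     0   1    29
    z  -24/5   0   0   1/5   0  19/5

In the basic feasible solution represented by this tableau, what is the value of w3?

29

w3 is basic (row 3); its value is the RHS of that row, 29.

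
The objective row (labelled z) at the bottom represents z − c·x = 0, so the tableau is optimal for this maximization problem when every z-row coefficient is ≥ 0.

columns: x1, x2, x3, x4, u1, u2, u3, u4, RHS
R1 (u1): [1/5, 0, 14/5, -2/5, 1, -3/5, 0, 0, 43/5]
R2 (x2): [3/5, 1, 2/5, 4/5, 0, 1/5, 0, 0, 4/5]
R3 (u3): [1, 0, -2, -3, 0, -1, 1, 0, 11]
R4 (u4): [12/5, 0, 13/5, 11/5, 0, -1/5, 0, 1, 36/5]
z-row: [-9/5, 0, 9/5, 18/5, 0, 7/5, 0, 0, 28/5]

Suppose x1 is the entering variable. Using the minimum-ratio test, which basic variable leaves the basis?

x2

Column x1 entries and ratios — u1: (43/5)/(1/5) = 43; x2: (4/5)/(3/5) = 4/3; u3: 11/1 = 11; u4: (36/5)/(12/5) = 3.
Smallest ratio is 4/3 in the row of x2, so x2 leaves.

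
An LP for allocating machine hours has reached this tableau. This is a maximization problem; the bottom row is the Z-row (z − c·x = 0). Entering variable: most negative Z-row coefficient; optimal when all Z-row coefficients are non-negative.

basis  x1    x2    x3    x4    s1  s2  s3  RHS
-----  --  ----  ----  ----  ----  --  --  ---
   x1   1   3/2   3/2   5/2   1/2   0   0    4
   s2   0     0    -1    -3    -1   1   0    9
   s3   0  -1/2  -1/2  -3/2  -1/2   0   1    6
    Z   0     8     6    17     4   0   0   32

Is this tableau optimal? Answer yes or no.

yes

Every Z-row coefficient is ≥ 0, so the tableau is optimal.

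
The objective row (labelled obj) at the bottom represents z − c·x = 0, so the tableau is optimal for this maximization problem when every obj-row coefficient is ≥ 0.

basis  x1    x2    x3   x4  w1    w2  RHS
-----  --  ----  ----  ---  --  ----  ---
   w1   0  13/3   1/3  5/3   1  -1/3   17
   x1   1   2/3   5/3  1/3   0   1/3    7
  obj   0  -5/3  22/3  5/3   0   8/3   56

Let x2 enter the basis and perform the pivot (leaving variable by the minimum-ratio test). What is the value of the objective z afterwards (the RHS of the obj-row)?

813/13

Ratio test on column x2 — row 1: 17/(13/3) = 51/13; row 2: 7/(2/3) = 21/2. Minimum is 51/13 at row 1 (w1 leaves); pivot element 13/3.
Pivot on row 1; the obj-row RHS becomes 56 − (-5/3)·(51/13) = 813/13.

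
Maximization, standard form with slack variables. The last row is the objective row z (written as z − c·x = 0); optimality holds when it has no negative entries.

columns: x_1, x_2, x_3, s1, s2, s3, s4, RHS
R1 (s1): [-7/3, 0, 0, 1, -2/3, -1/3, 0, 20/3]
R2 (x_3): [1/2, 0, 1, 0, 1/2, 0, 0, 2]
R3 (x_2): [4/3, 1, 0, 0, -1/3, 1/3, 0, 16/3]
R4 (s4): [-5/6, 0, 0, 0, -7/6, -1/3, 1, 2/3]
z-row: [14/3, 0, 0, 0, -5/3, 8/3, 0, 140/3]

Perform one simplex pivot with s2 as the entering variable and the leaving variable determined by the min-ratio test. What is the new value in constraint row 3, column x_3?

2/3

Ratio test on column s2 — row 1: entry -2/3 ≤ 0; row 2: 2/(1/2) = 4; row 3: entry -1/3 ≤ 0; row 4: entry -7/6 ≤ 0. Minimum is 4 at row 2 (x_3 leaves); pivot element 1/2.
Divide row 2 by 1/2; eliminate column s2 from the other rows.
Row 3 update in column x_3: 0 − (-1/3)·2 = 2/3.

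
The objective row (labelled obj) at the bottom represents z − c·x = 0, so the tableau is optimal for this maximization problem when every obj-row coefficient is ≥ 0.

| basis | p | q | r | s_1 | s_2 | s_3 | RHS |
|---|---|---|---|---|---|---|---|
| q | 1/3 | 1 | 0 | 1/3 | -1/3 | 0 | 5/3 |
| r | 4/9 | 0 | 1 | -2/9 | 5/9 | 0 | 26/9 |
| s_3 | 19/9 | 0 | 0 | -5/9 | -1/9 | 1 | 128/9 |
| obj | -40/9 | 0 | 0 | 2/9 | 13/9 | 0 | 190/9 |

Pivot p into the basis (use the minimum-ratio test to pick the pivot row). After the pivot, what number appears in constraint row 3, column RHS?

11/3

Ratio test on column p — row 1: (5/3)/(1/3) = 5; row 2: (26/9)/(4/9) = 13/2; row 3: (128/9)/(19/9) = 128/19. Minimum is 5 at row 1 (q leaves); pivot element 1/3.
Divide row 1 by 1/3; eliminate column p from the other rows.
Row 3 update in column RHS: 128/9 − (19/9)·5 = 11/3.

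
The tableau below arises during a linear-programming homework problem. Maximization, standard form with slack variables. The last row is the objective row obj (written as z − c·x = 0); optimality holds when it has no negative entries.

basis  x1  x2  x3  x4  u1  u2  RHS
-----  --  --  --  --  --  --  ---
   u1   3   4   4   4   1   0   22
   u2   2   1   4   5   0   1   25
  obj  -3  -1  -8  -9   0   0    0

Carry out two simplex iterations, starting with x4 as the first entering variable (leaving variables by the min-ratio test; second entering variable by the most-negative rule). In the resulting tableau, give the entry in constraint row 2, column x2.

Ratio test on column x4 — row 1: 22/4 = 11/2; row 2: 25/5 = 5. Minimum is 5 at row 2 (u2 leaves); pivot element 5.
Divide row 2 by 5; eliminate column x4 from the other rows.
Second iteration: most negative obj-row entry is -4/5 in column x3, so x3 enters.
Ratio test on column x3 — row 1: 2/(4/5) = 5/2; row 2: 5/(4/5) = 25/4. Minimum is 5/2 at row 1 (u1 leaves); pivot element 4/5.
Divide row 1 by 4/5; eliminate column x3 from the other rows.
After both pivots, the entry at constraint row 2, column x2 is -3.

-3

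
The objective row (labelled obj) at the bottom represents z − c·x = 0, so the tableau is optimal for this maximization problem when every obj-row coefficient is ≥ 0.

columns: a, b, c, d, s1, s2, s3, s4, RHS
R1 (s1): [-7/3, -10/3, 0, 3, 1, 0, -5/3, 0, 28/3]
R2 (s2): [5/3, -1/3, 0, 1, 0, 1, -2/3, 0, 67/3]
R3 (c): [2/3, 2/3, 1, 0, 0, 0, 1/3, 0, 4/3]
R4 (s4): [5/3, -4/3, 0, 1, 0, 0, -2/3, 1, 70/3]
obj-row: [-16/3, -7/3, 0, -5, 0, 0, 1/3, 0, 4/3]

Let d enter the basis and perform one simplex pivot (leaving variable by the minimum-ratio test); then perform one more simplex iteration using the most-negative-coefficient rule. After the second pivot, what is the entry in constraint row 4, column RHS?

Ratio test on column d — row 1: (28/3)/3 = 28/9; row 2: (67/3)/1 = 67/3; row 3: entry 0 ≤ 0; row 4: (70/3)/1 = 70/3. Minimum is 28/9 at row 1 (s1 leaves); pivot element 3.
Divide row 1 by 3; eliminate column d from the other rows.
Second iteration: most negative obj-row entry is -83/9 in column a, so a enters.
Ratio test on column a — row 1: entry -7/9 ≤ 0; row 2: (173/9)/(22/9) = 173/22; row 3: (4/3)/(2/3) = 2; row 4: (182/9)/(22/9) = 91/11. Minimum is 2 at row 3 (c leaves); pivot element 2/3.
Divide row 3 by 2/3; eliminate column a from the other rows.
After both pivots, the entry at constraint row 4, column RHS is 46/3.

46/3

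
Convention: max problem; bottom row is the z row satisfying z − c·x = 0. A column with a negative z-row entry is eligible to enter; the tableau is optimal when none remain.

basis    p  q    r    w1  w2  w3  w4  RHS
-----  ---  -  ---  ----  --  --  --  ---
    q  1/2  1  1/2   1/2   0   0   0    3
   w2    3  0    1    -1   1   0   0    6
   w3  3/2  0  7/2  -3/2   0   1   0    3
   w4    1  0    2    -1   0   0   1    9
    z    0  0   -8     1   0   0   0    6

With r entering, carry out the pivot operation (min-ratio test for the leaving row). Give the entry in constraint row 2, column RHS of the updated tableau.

36/7

Ratio test on column r — row 1: 3/(1/2) = 6; row 2: 6/1 = 6; row 3: 3/(7/2) = 6/7; row 4: 9/2 = 9/2. Minimum is 6/7 at row 3 (w3 leaves); pivot element 7/2.
Divide row 3 by 7/2; eliminate column r from the other rows.
Row 2 update in column RHS: 6 − 1·(6/7) = 36/7.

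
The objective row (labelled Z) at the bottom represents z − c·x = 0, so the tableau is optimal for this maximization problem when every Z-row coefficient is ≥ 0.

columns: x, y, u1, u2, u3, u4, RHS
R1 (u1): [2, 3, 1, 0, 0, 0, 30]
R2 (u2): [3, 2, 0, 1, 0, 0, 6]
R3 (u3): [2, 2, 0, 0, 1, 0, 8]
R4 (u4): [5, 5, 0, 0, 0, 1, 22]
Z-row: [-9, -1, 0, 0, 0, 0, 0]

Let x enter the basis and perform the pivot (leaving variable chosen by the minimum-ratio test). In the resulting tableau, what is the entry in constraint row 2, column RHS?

Ratio test on column x — row 1: 30/2 = 15; row 2: 6/3 = 2; row 3: 8/2 = 4; row 4: 22/5 = 22/5. Minimum is 2 at row 2 (u2 leaves); pivot element 3.
Divide row 2 by 3; eliminate column x from the other rows.
In the new row 2, the RHS entry is the old entry divided by the pivot: 6/3 = 2.

2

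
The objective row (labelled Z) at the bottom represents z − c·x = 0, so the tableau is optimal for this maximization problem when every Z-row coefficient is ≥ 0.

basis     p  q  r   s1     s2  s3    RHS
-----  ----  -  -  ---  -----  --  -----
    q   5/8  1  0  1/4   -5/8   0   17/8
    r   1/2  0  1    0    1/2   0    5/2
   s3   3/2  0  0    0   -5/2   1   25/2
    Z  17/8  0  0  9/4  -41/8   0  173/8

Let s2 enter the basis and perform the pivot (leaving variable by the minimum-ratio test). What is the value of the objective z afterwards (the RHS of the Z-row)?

189/4

Ratio test on column s2 — row 1: entry -5/8 ≤ 0; row 2: (5/2)/(1/2) = 5; row 3: entry -5/2 ≤ 0. Minimum is 5 at row 2 (r leaves); pivot element 1/2.
Pivot on row 2; the Z-row RHS becomes 173/8 − (-41/8)·5 = 189/4.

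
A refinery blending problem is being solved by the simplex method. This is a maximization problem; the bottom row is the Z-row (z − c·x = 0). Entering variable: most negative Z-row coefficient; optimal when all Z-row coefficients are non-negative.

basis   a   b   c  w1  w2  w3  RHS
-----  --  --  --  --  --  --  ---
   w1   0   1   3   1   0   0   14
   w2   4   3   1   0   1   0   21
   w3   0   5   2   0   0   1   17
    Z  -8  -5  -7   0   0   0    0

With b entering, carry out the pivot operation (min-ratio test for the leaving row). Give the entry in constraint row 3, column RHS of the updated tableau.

17/5

Ratio test on column b — row 1: 14/1 = 14; row 2: 21/3 = 7; row 3: 17/5 = 17/5. Minimum is 17/5 at row 3 (w3 leaves); pivot element 5.
Divide row 3 by 5; eliminate column b from the other rows.
In the new row 3, the RHS entry is the old entry divided by the pivot: 17/5 = 17/5.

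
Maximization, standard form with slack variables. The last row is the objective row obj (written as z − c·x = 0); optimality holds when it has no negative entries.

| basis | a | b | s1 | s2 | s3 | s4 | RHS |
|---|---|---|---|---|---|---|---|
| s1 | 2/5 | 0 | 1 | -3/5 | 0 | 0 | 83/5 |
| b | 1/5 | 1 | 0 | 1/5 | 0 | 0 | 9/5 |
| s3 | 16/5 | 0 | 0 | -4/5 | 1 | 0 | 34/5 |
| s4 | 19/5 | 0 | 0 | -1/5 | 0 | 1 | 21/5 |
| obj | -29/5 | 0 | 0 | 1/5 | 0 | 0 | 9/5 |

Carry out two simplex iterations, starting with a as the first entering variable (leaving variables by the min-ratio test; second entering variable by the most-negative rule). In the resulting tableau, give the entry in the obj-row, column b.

Ratio test on column a — row 1: (83/5)/(2/5) = 83/2; row 2: (9/5)/(1/5) = 9; row 3: (34/5)/(16/5) = 17/8; row 4: (21/5)/(19/5) = 21/19. Minimum is 21/19 at row 4 (s4 leaves); pivot element 19/5.
Divide row 4 by 19/5; eliminate column a from the other rows.
Second iteration: most negative obj-row entry is -2/19 in column s2, so s2 enters.
Ratio test on column s2 — row 1: entry -11/19 ≤ 0; row 2: (30/19)/(4/19) = 15/2; row 3: entry -12/19 ≤ 0; row 4: entry -1/19 ≤ 0. Minimum is 15/2 at row 2 (b leaves); pivot element 4/19.
Divide row 2 by 4/19; eliminate column s2 from the other rows.
After both pivots, the entry at the obj-row, column b is 1/2.

1/2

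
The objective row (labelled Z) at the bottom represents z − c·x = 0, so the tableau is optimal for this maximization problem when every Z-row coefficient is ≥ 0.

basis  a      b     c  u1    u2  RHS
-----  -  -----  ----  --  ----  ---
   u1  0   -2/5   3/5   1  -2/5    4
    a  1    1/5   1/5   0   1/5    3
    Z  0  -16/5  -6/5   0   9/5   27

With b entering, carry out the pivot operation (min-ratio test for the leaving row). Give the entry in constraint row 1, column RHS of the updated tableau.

10

Ratio test on column b — row 1: entry -2/5 ≤ 0; row 2: 3/(1/5) = 15. Minimum is 15 at row 2 (a leaves); pivot element 1/5.
Divide row 2 by 1/5; eliminate column b from the other rows.
Row 1 update in column RHS: 4 − (-2/5)·15 = 10.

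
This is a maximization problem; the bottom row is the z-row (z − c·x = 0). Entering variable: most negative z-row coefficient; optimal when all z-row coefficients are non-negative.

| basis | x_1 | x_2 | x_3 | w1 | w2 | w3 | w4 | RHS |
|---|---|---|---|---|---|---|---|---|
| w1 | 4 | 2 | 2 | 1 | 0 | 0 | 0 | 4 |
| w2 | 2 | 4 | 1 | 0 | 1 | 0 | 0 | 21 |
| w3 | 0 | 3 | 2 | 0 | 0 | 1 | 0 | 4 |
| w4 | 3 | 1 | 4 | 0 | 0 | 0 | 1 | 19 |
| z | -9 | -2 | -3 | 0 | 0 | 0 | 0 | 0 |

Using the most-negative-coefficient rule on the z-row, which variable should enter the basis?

Negative z-row entries: x_1: -9, x_2: -2, x_3: -3.
The most negative is -9 in column x_1, so x_1 enters.

x_1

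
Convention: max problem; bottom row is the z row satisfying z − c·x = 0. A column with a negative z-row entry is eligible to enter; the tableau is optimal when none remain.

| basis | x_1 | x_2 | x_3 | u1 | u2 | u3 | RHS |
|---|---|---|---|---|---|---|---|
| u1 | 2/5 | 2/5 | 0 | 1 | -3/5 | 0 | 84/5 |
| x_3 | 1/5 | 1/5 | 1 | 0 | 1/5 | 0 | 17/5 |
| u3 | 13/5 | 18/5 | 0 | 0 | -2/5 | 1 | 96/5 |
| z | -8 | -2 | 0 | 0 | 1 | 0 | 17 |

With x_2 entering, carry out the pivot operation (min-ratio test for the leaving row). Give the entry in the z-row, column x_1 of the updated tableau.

Ratio test on column x_2 — row 1: (84/5)/(2/5) = 42; row 2: (17/5)/(1/5) = 17; row 3: (96/5)/(18/5) = 16/3. Minimum is 16/3 at row 3 (u3 leaves); pivot element 18/5.
Divide row 3 by 18/5; eliminate column x_2 from the other rows.
z-row update in column x_1: -8 − (-2)·(13/18) = -59/9.

-59/9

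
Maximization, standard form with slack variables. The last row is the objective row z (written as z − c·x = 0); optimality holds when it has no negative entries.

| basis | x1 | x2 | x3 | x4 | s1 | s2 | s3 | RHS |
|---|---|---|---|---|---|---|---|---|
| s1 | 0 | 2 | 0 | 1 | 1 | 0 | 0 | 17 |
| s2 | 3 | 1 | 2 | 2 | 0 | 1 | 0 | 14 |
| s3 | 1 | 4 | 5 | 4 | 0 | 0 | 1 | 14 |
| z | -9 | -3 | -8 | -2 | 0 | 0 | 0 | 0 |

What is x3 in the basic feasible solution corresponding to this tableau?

0

x3 is not in the basis, so in the current basic feasible solution x3 = 0.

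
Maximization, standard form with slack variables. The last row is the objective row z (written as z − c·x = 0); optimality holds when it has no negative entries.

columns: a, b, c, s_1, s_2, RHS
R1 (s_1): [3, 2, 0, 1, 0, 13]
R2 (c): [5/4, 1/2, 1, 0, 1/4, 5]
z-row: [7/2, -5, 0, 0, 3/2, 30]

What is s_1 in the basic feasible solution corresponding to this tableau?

s_1 is basic (row 1); its value is the RHS of that row, 13.

13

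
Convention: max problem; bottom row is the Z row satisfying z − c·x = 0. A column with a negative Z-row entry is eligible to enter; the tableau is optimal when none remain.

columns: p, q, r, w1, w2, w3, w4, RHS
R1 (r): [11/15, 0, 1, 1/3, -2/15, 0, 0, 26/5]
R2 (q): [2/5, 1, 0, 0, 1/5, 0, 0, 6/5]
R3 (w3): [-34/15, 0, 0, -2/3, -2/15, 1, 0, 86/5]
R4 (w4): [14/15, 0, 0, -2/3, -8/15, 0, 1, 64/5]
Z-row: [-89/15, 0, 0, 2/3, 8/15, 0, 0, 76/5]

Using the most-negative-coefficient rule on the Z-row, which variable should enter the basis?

p

Negative Z-row entries: p: -89/15.
The most negative is -89/15 in column p, so p enters.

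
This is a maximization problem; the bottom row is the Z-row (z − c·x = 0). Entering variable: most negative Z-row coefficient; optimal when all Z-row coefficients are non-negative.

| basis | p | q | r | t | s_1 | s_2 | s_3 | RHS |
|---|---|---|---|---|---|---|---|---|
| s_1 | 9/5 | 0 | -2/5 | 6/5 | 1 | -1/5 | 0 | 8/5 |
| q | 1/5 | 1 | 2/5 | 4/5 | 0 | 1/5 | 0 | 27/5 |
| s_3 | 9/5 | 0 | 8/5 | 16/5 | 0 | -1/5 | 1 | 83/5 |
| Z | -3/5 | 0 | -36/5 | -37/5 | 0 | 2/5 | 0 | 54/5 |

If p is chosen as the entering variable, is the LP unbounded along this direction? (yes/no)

no

Column p has positive entries in row(s) 1, 2, 3, so the ratio test bounds it — not unbounded.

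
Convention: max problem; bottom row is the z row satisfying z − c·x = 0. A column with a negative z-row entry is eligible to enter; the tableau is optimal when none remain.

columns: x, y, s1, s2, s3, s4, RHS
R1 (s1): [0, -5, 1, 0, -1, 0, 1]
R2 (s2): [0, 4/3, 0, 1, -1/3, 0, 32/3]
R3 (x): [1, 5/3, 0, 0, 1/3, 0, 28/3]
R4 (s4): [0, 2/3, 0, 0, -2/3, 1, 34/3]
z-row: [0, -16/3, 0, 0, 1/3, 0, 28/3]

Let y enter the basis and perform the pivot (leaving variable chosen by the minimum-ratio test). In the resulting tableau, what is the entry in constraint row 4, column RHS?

38/5

Ratio test on column y — row 1: entry -5 ≤ 0; row 2: (32/3)/(4/3) = 8; row 3: (28/3)/(5/3) = 28/5; row 4: (34/3)/(2/3) = 17. Minimum is 28/5 at row 3 (x leaves); pivot element 5/3.
Divide row 3 by 5/3; eliminate column y from the other rows.
Row 4 update in column RHS: 34/3 − (2/3)·(28/5) = 38/5.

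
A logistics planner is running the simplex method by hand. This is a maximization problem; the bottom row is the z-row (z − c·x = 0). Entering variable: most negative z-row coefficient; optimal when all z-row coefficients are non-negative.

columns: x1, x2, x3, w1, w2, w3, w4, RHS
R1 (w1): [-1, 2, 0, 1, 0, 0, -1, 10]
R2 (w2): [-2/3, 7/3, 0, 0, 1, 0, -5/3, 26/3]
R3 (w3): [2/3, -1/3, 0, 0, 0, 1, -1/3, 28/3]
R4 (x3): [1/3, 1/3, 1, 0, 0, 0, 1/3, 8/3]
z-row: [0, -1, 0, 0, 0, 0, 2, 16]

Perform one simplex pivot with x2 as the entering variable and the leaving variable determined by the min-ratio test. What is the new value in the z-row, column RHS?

Ratio test on column x2 — row 1: 10/2 = 5; row 2: (26/3)/(7/3) = 26/7; row 3: entry -1/3 ≤ 0; row 4: (8/3)/(1/3) = 8. Minimum is 26/7 at row 2 (w2 leaves); pivot element 7/3.
Divide row 2 by 7/3; eliminate column x2 from the other rows.
z-row update in column RHS: 16 − (-1)·(26/7) = 138/7.

138/7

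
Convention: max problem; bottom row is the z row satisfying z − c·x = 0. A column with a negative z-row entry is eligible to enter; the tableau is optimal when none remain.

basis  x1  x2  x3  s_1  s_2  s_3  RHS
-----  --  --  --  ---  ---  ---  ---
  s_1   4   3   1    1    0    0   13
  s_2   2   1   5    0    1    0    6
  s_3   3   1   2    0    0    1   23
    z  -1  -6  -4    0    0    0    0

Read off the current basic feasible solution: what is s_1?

s_1 is basic (row 1); its value is the RHS of that row, 13.

13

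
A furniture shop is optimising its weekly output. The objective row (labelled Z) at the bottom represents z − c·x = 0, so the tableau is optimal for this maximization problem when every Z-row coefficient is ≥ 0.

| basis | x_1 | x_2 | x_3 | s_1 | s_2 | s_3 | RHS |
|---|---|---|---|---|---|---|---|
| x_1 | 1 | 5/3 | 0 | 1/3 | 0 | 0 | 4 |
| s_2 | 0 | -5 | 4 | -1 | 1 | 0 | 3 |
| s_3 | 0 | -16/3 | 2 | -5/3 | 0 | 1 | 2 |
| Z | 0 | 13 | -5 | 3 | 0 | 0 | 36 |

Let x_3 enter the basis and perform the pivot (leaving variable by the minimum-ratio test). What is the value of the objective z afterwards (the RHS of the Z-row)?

Ratio test on column x_3 — row 1: entry 0 ≤ 0; row 2: 3/4 = 3/4; row 3: 2/2 = 1. Minimum is 3/4 at row 2 (s_2 leaves); pivot element 4.
Pivot on row 2; the Z-row RHS becomes 36 − (-5)·(3/4) = 159/4.

159/4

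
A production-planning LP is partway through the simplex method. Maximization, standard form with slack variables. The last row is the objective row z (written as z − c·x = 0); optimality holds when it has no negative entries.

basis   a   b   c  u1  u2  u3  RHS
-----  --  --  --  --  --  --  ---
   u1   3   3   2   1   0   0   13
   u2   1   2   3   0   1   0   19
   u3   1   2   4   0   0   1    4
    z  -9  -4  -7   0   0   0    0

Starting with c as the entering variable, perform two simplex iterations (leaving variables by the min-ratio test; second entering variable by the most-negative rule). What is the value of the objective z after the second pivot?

Ratio test on column c — row 1: 13/2 = 13/2; row 2: 19/3 = 19/3; row 3: 4/4 = 1. Minimum is 1 at row 3 (u3 leaves); pivot element 4.
Pivot on row 3; the z-row RHS becomes 0 − (-7)·1 = 7.
Next entering variable (most negative z-row entry -29/4): a.
Ratio test on column a — row 1: 11/(5/2) = 22/5; row 2: 16/(1/4) = 64; row 3: 1/(1/4) = 4. Minimum is 4 at row 3 (c leaves); pivot element 1/4.
After the second pivot the z-row RHS is 7 − (-29/4)·4 = 36.

36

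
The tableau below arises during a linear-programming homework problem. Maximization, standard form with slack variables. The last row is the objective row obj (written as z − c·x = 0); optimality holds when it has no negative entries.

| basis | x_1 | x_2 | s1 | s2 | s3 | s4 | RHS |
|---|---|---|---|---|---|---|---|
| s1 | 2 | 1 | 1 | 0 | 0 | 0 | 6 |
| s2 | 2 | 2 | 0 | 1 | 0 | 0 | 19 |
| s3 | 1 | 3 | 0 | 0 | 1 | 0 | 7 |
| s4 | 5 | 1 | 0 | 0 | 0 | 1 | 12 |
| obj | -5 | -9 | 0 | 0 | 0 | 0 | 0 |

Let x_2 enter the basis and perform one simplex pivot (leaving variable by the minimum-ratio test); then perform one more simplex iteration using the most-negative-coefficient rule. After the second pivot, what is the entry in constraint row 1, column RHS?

Ratio test on column x_2 — row 1: 6/1 = 6; row 2: 19/2 = 19/2; row 3: 7/3 = 7/3; row 4: 12/1 = 12. Minimum is 7/3 at row 3 (s3 leaves); pivot element 3.
Divide row 3 by 3; eliminate column x_2 from the other rows.
Second iteration: most negative obj-row entry is -2 in column x_1, so x_1 enters.
Ratio test on column x_1 — row 1: (11/3)/(5/3) = 11/5; row 2: (43/3)/(4/3) = 43/4; row 3: (7/3)/(1/3) = 7; row 4: (29/3)/(14/3) = 29/14. Minimum is 29/14 at row 4 (s4 leaves); pivot element 14/3.
Divide row 4 by 14/3; eliminate column x_1 from the other rows.
After both pivots, the entry at constraint row 1, column RHS is 3/14.

3/14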